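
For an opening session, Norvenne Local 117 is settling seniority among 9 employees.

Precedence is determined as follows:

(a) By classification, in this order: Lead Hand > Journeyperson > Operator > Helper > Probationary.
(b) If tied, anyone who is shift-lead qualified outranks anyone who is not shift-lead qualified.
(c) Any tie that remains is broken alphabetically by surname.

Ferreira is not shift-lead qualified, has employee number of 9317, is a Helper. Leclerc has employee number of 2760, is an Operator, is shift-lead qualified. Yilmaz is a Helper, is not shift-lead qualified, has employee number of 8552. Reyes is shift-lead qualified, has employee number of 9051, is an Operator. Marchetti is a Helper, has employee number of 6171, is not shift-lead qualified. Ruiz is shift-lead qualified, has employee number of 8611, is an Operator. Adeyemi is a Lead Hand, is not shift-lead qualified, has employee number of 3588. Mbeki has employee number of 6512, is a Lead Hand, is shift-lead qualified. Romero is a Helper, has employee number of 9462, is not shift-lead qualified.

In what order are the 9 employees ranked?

Mbeki, Adeyemi, Leclerc, Reyes, Ruiz, Ferreira, Marchetti, Romero, Yilmaz

By classification: Mbeki and Adeyemi (Lead Hand); then Leclerc, Reyes and Ruiz (Operator); then Ferreira, Marchetti, Romero and Yilmaz (Helper).
Among Mbeki and Adeyemi, shift-lead qualified before not shift-lead qualified: Mbeki (shift-lead qualified) before Adeyemi (not shift-lead qualified).
Leclerc, Reyes and Ruiz are each shift-lead qualified, so the next rule applies.
Among Leclerc, Reyes and Ruiz, alphabetically by surname: Leclerc before Reyes before Ruiz.
Ferreira, Marchetti, Romero and Yilmaz are each not shift-lead qualified, so the next rule applies.
Among Ferreira, Marchetti, Romero and Yilmaz, alphabetically by surname: Ferreira before Marchetti before Romero before Yilmaz.
Full order: Mbeki, Adeyemi, Leclerc, Reyes, Ruiz, Ferreira, Marchetti, Romero, Yilmaz.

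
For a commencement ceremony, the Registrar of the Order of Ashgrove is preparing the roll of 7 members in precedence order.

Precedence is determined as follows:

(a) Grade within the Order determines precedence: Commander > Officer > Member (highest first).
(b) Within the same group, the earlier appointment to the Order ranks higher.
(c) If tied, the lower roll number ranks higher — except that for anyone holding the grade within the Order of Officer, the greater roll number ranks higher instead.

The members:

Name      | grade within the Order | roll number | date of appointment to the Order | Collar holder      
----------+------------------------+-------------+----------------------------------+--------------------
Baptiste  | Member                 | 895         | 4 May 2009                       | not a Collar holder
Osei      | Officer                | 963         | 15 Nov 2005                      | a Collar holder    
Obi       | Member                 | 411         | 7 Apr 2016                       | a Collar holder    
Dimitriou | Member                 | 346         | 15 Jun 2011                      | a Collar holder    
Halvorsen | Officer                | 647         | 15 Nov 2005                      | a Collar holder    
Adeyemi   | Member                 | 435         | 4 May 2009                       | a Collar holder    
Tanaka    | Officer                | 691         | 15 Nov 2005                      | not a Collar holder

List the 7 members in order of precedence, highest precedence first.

By grade within the Order: Osei, Tanaka and Halvorsen (Officer); then Adeyemi, Baptiste, Dimitriou and Obi (Member).
Osei, Tanaka and Halvorsen all have date of appointment to the Order 15 Nov 2005, so the next rule applies.
Among Osei, Tanaka and Halvorsen, by roll number (higher first) (reversed rule for this group): Osei (963) before Tanaka (691) before Halvorsen (647).
Among Adeyemi, Baptiste, Dimitriou and Obi, by date of appointment to the Order (earlier first): Adeyemi and Baptiste (4 May 2009) before Dimitriou (15 Jun 2011) before Obi (7 Apr 2016).
Among Adeyemi and Baptiste, by roll number (lower first): Adeyemi (435) before Baptiste (895).
Full order: Osei, Tanaka, Halvorsen, Adeyemi, Baptiste, Dimitriou, Obi.

Osei, Tanaka, Halvorsen, Adeyemi, Baptiste, Dimitriou, Obi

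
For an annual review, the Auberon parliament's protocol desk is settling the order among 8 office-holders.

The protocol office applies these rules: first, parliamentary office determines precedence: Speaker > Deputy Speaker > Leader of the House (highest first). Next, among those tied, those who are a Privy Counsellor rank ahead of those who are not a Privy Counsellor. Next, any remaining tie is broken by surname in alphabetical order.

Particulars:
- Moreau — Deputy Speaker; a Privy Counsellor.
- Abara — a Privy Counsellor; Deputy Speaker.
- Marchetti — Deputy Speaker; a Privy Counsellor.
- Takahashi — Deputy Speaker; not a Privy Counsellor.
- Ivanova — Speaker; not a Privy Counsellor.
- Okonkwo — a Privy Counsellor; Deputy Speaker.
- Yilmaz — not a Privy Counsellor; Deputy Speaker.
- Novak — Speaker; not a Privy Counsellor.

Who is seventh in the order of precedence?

Takahashi

By parliamentary office: Ivanova and Novak (Speaker); then Abara, Marchetti, Moreau, Okonkwo, Takahashi and Yilmaz (Deputy Speaker).
Ivanova and Novak are each not a Privy Counsellor, so the next rule applies.
Among Ivanova and Novak, alphabetically by surname: Ivanova before Novak.
Among Abara, Marchetti, Moreau, Okonkwo, Takahashi and Yilmaz, a Privy Counsellor before not a Privy Counsellor: Abara, Marchetti, Moreau and Okonkwo (a Privy Counsellor) before Takahashi and Yilmaz (not a Privy Counsellor).
Among Abara, Marchetti, Moreau and Okonkwo, alphabetically by surname: Abara before Marchetti before Moreau before Okonkwo.
Among Takahashi and Yilmaz, alphabetically by surname: Takahashi before Yilmaz.
Order: Ivanova, Novak, Abara, Marchetti, Moreau, Okonkwo, Takahashi, Yilmaz.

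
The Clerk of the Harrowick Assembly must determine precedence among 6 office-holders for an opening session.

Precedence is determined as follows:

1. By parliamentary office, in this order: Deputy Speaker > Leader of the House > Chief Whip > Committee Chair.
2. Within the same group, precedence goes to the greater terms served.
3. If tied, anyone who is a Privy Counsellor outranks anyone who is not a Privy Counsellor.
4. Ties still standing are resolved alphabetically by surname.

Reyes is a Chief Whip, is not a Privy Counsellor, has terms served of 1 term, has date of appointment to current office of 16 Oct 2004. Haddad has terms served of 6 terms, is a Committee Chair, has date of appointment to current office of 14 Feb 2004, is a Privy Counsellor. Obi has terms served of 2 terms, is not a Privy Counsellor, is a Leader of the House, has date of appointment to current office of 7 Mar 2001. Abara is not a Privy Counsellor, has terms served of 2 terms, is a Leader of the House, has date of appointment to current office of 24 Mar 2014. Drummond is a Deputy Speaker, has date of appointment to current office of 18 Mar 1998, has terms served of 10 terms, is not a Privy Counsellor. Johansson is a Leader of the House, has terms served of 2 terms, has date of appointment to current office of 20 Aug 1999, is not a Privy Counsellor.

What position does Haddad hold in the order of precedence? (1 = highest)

By parliamentary office: Drummond (Deputy Speaker); then Abara, Johansson and Obi (Leader of the House); then Reyes (Chief Whip); then Haddad (Committee Chair).
Abara, Johansson and Obi all have terms served 2 terms, so the next rule applies.
Abara, Johansson and Obi are each not a Privy Counsellor, so the next rule applies.
Among Abara, Johansson and Obi, alphabetically by surname: Abara before Johansson before Obi.
Order: Drummond, Abara, Johansson, Obi, Reyes, Haddad. So position 6.

6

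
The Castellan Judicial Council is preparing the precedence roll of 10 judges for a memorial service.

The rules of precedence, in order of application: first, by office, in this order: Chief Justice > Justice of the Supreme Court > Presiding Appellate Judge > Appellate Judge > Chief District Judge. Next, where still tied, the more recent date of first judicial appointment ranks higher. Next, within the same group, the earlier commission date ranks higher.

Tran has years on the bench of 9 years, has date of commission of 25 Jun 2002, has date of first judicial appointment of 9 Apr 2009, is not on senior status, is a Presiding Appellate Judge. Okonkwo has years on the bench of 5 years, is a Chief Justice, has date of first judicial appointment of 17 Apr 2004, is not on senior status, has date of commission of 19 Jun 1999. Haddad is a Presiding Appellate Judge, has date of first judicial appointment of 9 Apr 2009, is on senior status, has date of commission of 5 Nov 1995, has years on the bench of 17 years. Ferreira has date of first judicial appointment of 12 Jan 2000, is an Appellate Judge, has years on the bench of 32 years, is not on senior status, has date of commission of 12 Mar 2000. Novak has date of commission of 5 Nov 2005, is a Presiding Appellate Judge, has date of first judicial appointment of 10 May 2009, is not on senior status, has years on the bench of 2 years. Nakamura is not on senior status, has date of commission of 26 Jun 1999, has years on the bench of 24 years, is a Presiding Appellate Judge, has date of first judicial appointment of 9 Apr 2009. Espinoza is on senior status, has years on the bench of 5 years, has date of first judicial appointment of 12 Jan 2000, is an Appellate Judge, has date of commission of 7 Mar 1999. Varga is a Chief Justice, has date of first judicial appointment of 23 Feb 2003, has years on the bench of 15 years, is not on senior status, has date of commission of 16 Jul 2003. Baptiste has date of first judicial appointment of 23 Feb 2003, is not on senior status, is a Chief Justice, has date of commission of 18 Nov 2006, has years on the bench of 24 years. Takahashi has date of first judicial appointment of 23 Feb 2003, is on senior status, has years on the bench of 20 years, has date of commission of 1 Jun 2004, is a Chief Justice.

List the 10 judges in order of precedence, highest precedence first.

Okonkwo, Varga, Takahashi, Baptiste, Novak, Haddad, Nakamura, Tran, Espinoza, Ferreira

By office: Okonkwo, Varga, Takahashi and Baptiste (Chief Justice); then Novak, Haddad, Nakamura and Tran (Presiding Appellate Judge); then Espinoza and Ferreira (Appellate Judge).
Among Okonkwo, Varga, Takahashi and Baptiste, by date of first judicial appointment (later first): Okonkwo (17 Apr 2004) before Varga, Takahashi and Baptiste (23 Feb 2003).
Among Varga, Takahashi and Baptiste, by date of commission (earlier first): Varga (16 Jul 2003) before Takahashi (1 Jun 2004) before Baptiste (18 Nov 2006).
Among Novak, Haddad, Nakamura and Tran, by date of first judicial appointment (later first): Novak (10 May 2009) before Haddad, Nakamura and Tran (9 Apr 2009).
Among Haddad, Nakamura and Tran, by date of commission (earlier first): Haddad (5 Nov 1995) before Nakamura (26 Jun 1999) before Tran (25 Jun 2002).
Espinoza and Ferreira both have date of first judicial appointment 12 Jan 2000, so the next rule applies.
Among Espinoza and Ferreira, by date of commission (earlier first): Espinoza (7 Mar 1999) before Ferreira (12 Mar 2000).
Full order: Okonkwo, Varga, Takahashi, Baptiste, Novak, Haddad, Nakamura, Tran, Espinoza, Ferreira.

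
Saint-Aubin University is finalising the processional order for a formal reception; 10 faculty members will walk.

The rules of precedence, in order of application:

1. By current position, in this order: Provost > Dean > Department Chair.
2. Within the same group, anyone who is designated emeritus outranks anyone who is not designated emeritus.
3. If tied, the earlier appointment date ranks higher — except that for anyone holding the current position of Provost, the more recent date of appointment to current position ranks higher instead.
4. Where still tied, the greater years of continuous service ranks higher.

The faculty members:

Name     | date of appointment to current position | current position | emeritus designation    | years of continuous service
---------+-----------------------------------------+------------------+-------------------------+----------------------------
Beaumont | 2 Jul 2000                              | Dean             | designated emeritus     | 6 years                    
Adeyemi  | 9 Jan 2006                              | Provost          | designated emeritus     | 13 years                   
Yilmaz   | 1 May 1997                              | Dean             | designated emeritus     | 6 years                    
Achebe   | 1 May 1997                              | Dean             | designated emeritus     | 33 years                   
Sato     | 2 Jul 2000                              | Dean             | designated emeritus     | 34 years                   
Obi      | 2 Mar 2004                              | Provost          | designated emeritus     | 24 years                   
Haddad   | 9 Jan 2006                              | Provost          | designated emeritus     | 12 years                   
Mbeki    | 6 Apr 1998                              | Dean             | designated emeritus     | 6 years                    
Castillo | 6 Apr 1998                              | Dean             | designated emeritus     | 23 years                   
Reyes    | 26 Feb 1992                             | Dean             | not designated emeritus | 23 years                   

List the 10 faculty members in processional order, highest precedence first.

Adeyemi, Haddad, Obi, Achebe, Yilmaz, Castillo, Mbeki, Sato, Beaumont, Reyes

By current position: Adeyemi, Haddad and Obi (Provost); then Achebe, Yilmaz, Castillo, Mbeki, Sato, Beaumont and Reyes (Dean).
Adeyemi, Haddad and Obi are each designated emeritus, so the next rule applies.
Among Adeyemi, Haddad and Obi, by date of appointment to current position (later first) (reversed rule for this group): Adeyemi and Haddad (9 Jan 2006) before Obi (2 Mar 2004).
Among Adeyemi and Haddad, by years of continuous service (higher first): Adeyemi (13 years) before Haddad (12 years).
Among Achebe, Yilmaz, Castillo, Mbeki, Sato, Beaumont and Reyes, designated emeritus before not designated emeritus: Achebe, Yilmaz, Castillo, Mbeki, Sato and Beaumont (designated emeritus) before Reyes (not designated emeritus).
Among Achebe, Yilmaz, Castillo, Mbeki, Sato and Beaumont, by date of appointment to current position (earlier first): Achebe and Yilmaz (1 May 1997) before Castillo and Mbeki (6 Apr 1998) before Sato and Beaumont (2 Jul 2000).
Among Achebe and Yilmaz, by years of continuous service (higher first): Achebe (33 years) before Yilmaz (6 years).
Among Castillo and Mbeki, by years of continuous service (higher first): Castillo (23 years) before Mbeki (6 years).
Among Sato and Beaumont, by years of continuous service (higher first): Sato (34 years) before Beaumont (6 years).
Full order: Adeyemi, Haddad, Obi, Achebe, Yilmaz, Castillo, Mbeki, Sato, Beaumont, Reyes.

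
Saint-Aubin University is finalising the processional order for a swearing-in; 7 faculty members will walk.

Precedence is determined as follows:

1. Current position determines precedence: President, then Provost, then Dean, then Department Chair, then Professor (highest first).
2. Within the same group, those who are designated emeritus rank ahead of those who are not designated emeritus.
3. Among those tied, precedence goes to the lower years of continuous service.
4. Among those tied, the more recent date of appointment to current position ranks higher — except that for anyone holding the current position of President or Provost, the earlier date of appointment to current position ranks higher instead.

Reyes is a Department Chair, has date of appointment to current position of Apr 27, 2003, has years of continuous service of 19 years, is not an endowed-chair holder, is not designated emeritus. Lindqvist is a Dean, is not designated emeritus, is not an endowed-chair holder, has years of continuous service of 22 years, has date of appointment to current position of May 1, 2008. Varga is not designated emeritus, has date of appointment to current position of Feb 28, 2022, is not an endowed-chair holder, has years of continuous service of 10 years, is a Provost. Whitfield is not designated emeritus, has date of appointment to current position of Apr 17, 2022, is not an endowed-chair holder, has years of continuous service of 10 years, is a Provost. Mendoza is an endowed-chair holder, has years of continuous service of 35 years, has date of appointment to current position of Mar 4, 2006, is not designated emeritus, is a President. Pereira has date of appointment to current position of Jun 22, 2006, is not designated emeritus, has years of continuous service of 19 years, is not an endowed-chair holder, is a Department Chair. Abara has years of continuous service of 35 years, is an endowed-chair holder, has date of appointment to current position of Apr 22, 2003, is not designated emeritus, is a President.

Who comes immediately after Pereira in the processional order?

Reyes

By current position: Abara and Mendoza (President); then Varga and Whitfield (Provost); then Lindqvist (Dean); then Pereira and Reyes (Department Chair).
Abara and Mendoza are each not designated emeritus, so the next rule applies.
Abara and Mendoza both have years of continuous service 35 years, so the next rule applies.
Among Abara and Mendoza, by date of appointment to current position (earlier first) (reversed rule for this group): Abara (Apr 22, 2003) before Mendoza (Mar 4, 2006).
Varga and Whitfield are each not designated emeritus, so the next rule applies.
Varga and Whitfield both have years of continuous service 10 years, so the next rule applies.
Among Varga and Whitfield, by date of appointment to current position (earlier first) (reversed rule for this group): Varga (Feb 28, 2022) before Whitfield (Apr 17, 2022).
Pereira and Reyes are each not designated emeritus, so the next rule applies.
Pereira and Reyes both have years of continuous service 19 years, so the next rule applies.
Among Pereira and Reyes, by date of appointment to current position (later first): Pereira (Jun 22, 2006) before Reyes (Apr 27, 2003).
Order: Abara, Mendoza, Varga, Whitfield, Lindqvist, Pereira, Reyes.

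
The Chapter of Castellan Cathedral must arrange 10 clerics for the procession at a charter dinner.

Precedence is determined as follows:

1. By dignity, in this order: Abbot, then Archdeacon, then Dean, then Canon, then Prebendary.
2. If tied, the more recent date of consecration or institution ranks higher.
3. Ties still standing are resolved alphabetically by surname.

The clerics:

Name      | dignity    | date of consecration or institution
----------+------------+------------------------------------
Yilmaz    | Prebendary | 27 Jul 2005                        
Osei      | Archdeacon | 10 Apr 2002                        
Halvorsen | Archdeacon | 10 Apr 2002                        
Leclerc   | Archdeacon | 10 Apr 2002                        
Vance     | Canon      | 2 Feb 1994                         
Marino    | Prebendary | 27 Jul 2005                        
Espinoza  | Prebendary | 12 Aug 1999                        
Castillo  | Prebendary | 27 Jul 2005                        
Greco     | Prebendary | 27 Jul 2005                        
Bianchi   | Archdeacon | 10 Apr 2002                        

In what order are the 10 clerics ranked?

By dignity: Bianchi, Halvorsen, Leclerc and Osei (Archdeacon); then Vance (Canon); then Castillo, Greco, Marino, Yilmaz and Espinoza (Prebendary).
Bianchi, Halvorsen, Leclerc and Osei all have date of consecration or institution 10 Apr 2002, so the next rule applies.
Among Bianchi, Halvorsen, Leclerc and Osei, alphabetically by surname: Bianchi before Halvorsen before Leclerc before Osei.
Among Castillo, Greco, Marino, Yilmaz and Espinoza, by date of consecration or institution (later first): Castillo, Greco, Marino and Yilmaz (27 Jul 2005) before Espinoza (12 Aug 1999).
Among Castillo, Greco, Marino and Yilmaz, alphabetically by surname: Castillo before Greco before Marino before Yilmaz.
Full order: Bianchi, Halvorsen, Leclerc, Osei, Vance, Castillo, Greco, Marino, Yilmaz, Espinoza.

Bianchi, Halvorsen, Leclerc, Osei, Vance, Castillo, Greco, Marino, Yilmaz, Espinoza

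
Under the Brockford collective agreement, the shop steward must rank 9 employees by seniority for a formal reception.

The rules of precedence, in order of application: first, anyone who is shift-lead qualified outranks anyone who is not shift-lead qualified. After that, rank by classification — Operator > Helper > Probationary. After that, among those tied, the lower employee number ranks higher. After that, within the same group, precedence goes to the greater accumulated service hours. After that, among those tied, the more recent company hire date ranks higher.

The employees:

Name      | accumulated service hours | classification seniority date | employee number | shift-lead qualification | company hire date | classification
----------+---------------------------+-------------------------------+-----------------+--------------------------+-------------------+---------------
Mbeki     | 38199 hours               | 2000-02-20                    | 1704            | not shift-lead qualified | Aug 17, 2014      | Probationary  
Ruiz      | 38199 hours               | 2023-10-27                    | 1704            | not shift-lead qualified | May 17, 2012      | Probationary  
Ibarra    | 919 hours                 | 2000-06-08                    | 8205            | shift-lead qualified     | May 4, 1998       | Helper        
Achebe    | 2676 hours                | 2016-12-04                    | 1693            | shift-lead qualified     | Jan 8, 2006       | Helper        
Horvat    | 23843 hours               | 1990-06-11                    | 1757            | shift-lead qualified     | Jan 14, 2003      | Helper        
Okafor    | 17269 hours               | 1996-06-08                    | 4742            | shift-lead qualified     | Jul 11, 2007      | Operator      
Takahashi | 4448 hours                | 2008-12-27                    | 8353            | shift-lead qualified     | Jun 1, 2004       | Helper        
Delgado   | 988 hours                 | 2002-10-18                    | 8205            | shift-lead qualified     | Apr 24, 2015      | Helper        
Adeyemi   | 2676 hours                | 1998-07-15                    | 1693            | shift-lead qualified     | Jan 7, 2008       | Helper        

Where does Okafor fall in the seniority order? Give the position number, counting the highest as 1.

By the first rule: Okafor, Adeyemi, Achebe, Horvat, Delgado, Ibarra and Takahashi (each shift-lead qualified); then Mbeki and Ruiz (both not shift-lead qualified).
Among Okafor, Adeyemi, Achebe, Horvat, Delgado, Ibarra and Takahashi, by classification: Okafor (Operator) before Adeyemi, Achebe, Horvat, Delgado, Ibarra and Takahashi (Helper).
Among Adeyemi, Achebe, Horvat, Delgado, Ibarra and Takahashi, by employee number (lower first): Adeyemi and Achebe (1693) before Horvat (1757) before Delgado and Ibarra (8205) before Takahashi (8353).
Adeyemi and Achebe both have accumulated service hours 2676 hours, so the next rule applies.
Among Adeyemi and Achebe, by company hire date (later first): Adeyemi (Jan 7, 2008) before Achebe (Jan 8, 2006).
Among Delgado and Ibarra, by accumulated service hours (higher first): Delgado (988 hours) before Ibarra (919 hours).
Mbeki and Ruiz are each Probationary, so the next rule applies.
Mbeki and Ruiz both have employee number 1704, so the next rule applies.
Mbeki and Ruiz both have accumulated service hours 38199 hours, so the next rule applies.
Among Mbeki and Ruiz, by company hire date (later first): Mbeki (Aug 17, 2014) before Ruiz (May 17, 2012).
Order: Okafor, Adeyemi, Achebe, Horvat, Delgado, Ibarra, Takahashi, Mbeki, Ruiz. So position 1.

1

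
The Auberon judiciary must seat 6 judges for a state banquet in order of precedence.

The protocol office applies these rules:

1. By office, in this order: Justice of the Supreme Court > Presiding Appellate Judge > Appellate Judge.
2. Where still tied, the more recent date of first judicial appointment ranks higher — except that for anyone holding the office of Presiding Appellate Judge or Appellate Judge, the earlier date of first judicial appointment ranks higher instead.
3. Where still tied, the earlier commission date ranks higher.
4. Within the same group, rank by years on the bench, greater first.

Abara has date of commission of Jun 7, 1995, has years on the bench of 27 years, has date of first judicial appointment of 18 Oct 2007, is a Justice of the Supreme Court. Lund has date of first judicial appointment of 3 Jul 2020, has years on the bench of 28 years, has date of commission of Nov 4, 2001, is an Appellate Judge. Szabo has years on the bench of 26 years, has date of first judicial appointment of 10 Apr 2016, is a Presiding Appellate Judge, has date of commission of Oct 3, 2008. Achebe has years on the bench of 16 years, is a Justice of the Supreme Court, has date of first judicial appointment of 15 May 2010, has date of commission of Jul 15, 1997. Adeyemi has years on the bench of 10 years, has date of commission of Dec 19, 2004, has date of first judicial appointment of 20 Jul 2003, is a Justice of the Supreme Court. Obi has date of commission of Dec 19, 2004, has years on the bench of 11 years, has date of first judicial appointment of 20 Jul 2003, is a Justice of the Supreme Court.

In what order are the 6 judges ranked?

Achebe, Abara, Obi, Adeyemi, Szabo, Lund

By office: Achebe, Abara, Obi and Adeyemi (Justice of the Supreme Court); then Szabo (Presiding Appellate Judge); then Lund (Appellate Judge).
Among Achebe, Abara, Obi and Adeyemi, by date of first judicial appointment (later first): Achebe (15 May 2010) before Abara (18 Oct 2007) before Obi and Adeyemi (20 Jul 2003).
Obi and Adeyemi both have date of commission Dec 19, 2004, so the next rule applies.
Among Obi and Adeyemi, by years on the bench (higher first): Obi (11 years) before Adeyemi (10 years).
Full order: Achebe, Abara, Obi, Adeyemi, Szabo, Lund.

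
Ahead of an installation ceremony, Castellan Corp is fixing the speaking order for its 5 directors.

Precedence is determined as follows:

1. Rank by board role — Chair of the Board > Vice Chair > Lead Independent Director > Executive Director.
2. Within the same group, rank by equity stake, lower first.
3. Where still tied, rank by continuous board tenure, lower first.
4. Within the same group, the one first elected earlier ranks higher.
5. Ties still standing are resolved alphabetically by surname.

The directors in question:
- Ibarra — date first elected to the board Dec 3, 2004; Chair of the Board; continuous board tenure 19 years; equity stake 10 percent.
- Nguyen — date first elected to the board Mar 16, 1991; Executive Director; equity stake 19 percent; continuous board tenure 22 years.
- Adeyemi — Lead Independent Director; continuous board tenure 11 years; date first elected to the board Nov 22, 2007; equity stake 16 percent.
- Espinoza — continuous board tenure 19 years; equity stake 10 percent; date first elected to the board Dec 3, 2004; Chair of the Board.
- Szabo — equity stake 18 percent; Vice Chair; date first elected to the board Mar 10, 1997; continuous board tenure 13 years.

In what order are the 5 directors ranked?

Espinoza, Ibarra, Szabo, Adeyemi, Nguyen

By board role: Espinoza and Ibarra (Chair of the Board); then Szabo (Vice Chair); then Adeyemi (Lead Independent Director); then Nguyen (Executive Director).
Espinoza and Ibarra both have equity stake 10 percent, so the next rule applies.
Espinoza and Ibarra both have continuous board tenure 19 years, so the next rule applies.
Espinoza and Ibarra both have date first elected to the board Dec 3, 2004, so the next rule applies.
Among Espinoza and Ibarra, alphabetically by surname: Espinoza before Ibarra.
Full order: Espinoza, Ibarra, Szabo, Adeyemi, Nguyen.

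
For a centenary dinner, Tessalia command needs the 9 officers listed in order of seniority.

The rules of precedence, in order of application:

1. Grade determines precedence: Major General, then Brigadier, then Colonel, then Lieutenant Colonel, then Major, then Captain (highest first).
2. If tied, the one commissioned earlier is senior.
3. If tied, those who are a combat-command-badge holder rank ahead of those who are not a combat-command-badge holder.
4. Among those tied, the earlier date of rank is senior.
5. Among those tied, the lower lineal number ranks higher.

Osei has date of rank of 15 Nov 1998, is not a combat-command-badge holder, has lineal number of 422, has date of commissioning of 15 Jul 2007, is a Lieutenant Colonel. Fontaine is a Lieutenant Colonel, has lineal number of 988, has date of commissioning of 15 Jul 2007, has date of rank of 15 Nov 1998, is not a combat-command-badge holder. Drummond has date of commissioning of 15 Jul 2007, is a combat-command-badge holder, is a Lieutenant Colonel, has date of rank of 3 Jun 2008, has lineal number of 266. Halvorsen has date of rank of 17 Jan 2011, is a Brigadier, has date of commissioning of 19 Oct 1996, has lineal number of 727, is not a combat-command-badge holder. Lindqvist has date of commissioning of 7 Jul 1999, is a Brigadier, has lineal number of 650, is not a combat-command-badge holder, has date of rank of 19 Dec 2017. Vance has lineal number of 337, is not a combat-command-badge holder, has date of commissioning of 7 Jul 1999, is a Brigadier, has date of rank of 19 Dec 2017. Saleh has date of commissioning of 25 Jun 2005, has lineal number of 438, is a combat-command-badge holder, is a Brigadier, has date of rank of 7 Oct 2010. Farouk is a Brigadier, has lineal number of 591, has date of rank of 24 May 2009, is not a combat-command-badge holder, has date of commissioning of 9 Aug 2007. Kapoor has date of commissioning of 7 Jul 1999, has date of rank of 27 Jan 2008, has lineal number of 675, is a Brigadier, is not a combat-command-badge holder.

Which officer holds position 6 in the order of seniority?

Farouk

By grade: Halvorsen, Kapoor, Vance, Lindqvist, Saleh and Farouk (Brigadier); then Drummond, Osei and Fontaine (Lieutenant Colonel).
Among Halvorsen, Kapoor, Vance, Lindqvist, Saleh and Farouk, by date of commissioning (earlier first): Halvorsen (19 Oct 1996) before Kapoor, Vance and Lindqvist (7 Jul 1999) before Saleh (25 Jun 2005) before Farouk (9 Aug 2007).
Kapoor, Vance and Lindqvist are each not a combat-command-badge holder, so the next rule applies.
Among Kapoor, Vance and Lindqvist, by date of rank (earlier first): Kapoor (27 Jan 2008) before Vance and Lindqvist (19 Dec 2017).
Among Vance and Lindqvist, by lineal number (lower first): Vance (337) before Lindqvist (650).
Drummond, Osei and Fontaine all have date of commissioning 15 Jul 2007, so the next rule applies.
Among Drummond, Osei and Fontaine, a combat-command-badge holder before not a combat-command-badge holder: Drummond (a combat-command-badge holder) before Osei and Fontaine (not a combat-command-badge holder).
Osei and Fontaine both have date of rank 15 Nov 1998, so the next rule applies.
Among Osei and Fontaine, by lineal number (lower first): Osei (422) before Fontaine (988).
Order: Halvorsen, Kapoor, Vance, Lindqvist, Saleh, Farouk, Drummond, Osei, Fontaine.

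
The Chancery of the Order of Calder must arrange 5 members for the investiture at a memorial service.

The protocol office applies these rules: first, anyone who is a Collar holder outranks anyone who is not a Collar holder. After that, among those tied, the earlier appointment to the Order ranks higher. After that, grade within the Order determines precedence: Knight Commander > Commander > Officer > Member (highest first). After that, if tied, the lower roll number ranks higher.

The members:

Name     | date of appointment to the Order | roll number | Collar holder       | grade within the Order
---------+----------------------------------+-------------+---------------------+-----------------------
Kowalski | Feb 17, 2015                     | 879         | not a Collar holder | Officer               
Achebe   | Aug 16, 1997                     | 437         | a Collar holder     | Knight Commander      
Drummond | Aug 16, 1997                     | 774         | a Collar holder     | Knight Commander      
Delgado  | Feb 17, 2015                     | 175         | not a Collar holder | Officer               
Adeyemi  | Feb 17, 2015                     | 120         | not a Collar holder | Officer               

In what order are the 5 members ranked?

By the first rule: Achebe and Drummond (both a Collar holder); then Adeyemi, Delgado and Kowalski (each not a Collar holder).
Achebe and Drummond both have date of appointment to the Order Aug 16, 1997, so the next rule applies.
Achebe and Drummond are each Knight Commander, so the next rule applies.
Among Achebe and Drummond, by roll number (lower first): Achebe (437) before Drummond (774).
Adeyemi, Delgado and Kowalski all have date of appointment to the Order Feb 17, 2015, so the next rule applies.
Adeyemi, Delgado and Kowalski are each Officer, so the next rule applies.
Among Adeyemi, Delgado and Kowalski, by roll number (lower first): Adeyemi (120) before Delgado (175) before Kowalski (879).
Full order: Achebe, Drummond, Adeyemi, Delgado, Kowalski.

Achebe, Drummond, Adeyemi, Delgado, Kowalski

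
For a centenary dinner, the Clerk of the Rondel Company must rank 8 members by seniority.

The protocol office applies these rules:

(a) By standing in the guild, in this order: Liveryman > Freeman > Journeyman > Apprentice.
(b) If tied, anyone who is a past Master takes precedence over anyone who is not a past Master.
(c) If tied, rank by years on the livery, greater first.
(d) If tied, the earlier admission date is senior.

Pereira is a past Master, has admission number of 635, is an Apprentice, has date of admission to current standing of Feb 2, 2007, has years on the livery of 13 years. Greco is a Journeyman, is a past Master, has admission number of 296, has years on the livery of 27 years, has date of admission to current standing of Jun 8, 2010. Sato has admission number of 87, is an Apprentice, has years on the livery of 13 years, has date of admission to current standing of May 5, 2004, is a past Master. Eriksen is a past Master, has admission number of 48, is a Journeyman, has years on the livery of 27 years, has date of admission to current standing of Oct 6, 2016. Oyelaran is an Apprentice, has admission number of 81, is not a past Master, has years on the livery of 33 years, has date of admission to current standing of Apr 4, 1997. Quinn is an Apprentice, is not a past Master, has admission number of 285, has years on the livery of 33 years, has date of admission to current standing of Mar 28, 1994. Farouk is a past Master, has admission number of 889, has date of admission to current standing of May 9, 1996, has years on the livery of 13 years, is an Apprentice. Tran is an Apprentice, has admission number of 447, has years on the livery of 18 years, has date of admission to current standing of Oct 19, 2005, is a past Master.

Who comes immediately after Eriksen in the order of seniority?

By standing in the guild: Greco and Eriksen (Journeyman); then Tran, Farouk, Sato, Pereira, Quinn and Oyelaran (Apprentice).
Greco and Eriksen are each a past Master, so the next rule applies.
Greco and Eriksen both have years on the livery 27 years, so the next rule applies.
Among Greco and Eriksen, by date of admission to current standing (earlier first): Greco (Jun 8, 2010) before Eriksen (Oct 6, 2016).
Among Tran, Farouk, Sato, Pereira, Quinn and Oyelaran, a past Master before not a past Master: Tran, Farouk, Sato and Pereira (a past Master) before Quinn and Oyelaran (not a past Master).
Among Tran, Farouk, Sato and Pereira, by years on the livery (higher first): Tran (18 years) before Farouk, Sato and Pereira (13 years).
Among Farouk, Sato and Pereira, by date of admission to current standing (earlier first): Farouk (May 9, 1996) before Sato (May 5, 2004) before Pereira (Feb 2, 2007).
Quinn and Oyelaran both have years on the livery 33 years, so the next rule applies.
Among Quinn and Oyelaran, by date of admission to current standing (earlier first): Quinn (Mar 28, 1994) before Oyelaran (Apr 4, 1997).
Order: Greco, Eriksen, Tran, Farouk, Sato, Pereira, Quinn, Oyelaran.

Tran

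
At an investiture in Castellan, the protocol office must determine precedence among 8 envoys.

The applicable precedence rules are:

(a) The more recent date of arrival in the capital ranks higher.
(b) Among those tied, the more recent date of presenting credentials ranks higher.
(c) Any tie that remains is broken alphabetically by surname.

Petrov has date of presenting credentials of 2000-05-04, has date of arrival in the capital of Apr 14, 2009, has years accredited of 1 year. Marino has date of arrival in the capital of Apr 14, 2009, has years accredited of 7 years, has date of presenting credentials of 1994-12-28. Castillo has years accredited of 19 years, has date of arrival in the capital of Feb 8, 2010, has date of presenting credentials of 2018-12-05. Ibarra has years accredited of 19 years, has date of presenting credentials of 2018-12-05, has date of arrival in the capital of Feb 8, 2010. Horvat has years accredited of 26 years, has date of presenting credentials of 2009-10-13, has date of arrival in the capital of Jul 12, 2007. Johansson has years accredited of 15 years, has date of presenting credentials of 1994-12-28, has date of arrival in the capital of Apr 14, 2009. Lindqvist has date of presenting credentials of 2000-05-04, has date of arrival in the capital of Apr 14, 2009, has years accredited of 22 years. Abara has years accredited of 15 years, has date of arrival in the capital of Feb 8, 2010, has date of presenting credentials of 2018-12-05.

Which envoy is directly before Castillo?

By date of arrival in the capital (later first): Abara, Castillo and Ibarra (each Feb 8, 2010); then Lindqvist, Petrov, Johansson and Marino (each Apr 14, 2009); then Horvat (Jul 12, 2007).
Abara, Castillo and Ibarra all have date of presenting credentials 2018-12-05, so the next rule applies.
Among Abara, Castillo and Ibarra, alphabetically by surname: Abara before Castillo before Ibarra.
Among Lindqvist, Petrov, Johansson and Marino, by date of presenting credentials (later first): Lindqvist and Petrov (2000-05-04) before Johansson and Marino (1994-12-28).
Among Lindqvist and Petrov, alphabetically by surname: Lindqvist before Petrov.
Among Johansson and Marino, alphabetically by surname: Johansson before Marino.
Order: Abara, Castillo, Ibarra, Lindqvist, Petrov, Johansson, Marino, Horvat.

Abara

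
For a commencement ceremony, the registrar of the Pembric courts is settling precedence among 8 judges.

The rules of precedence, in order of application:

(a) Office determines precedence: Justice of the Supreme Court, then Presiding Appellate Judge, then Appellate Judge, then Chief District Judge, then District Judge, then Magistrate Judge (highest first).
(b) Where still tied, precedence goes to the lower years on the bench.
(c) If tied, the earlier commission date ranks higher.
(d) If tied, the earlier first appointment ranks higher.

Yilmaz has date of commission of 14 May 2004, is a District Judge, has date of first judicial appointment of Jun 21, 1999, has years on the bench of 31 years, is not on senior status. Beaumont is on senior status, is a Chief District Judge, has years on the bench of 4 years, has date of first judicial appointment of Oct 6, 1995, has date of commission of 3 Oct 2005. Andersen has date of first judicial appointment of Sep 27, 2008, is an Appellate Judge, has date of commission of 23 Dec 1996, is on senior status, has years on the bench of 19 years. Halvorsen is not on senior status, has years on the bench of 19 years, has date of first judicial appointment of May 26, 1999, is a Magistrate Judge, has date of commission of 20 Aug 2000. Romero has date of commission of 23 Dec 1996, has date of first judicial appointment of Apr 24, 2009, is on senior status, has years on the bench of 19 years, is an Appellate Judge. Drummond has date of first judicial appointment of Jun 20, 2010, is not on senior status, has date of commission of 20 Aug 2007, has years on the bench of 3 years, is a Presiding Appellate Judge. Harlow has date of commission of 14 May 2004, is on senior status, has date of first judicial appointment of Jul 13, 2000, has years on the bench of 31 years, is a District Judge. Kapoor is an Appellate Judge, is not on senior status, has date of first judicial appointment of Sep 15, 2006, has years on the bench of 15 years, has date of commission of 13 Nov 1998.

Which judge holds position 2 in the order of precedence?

Kapoor

By office: Drummond (Presiding Appellate Judge); then Kapoor, Andersen and Romero (Appellate Judge); then Beaumont (Chief District Judge); then Yilmaz and Harlow (District Judge); then Halvorsen (Magistrate Judge).
Among Kapoor, Andersen and Romero, by years on the bench (lower first): Kapoor (15 years) before Andersen and Romero (19 years).
Andersen and Romero both have date of commission 23 Dec 1996, so the next rule applies.
Among Andersen and Romero, by date of first judicial appointment (earlier first): Andersen (Sep 27, 2008) before Romero (Apr 24, 2009).
Yilmaz and Harlow both have years on the bench 31 years, so the next rule applies.
Yilmaz and Harlow both have date of commission 14 May 2004, so the next rule applies.
Among Yilmaz and Harlow, by date of first judicial appointment (earlier first): Yilmaz (Jun 21, 1999) before Harlow (Jul 13, 2000).
Order: Drummond, Kapoor, Andersen, Romero, Beaumont, Yilmaz, Harlow, Halvorsen.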